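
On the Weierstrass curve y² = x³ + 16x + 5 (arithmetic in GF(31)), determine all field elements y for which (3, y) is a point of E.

x³ + 16x + 5 = 80 ≡ 18 (mod 31).
Square roots of 18 mod 31: 7 and 24 (since 7² = 49 ≡ 18).

7, 24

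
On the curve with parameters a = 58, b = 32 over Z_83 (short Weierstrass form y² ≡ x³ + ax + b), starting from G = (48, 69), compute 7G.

Repeated addition: build up to 7G.
2G: tangent at (48, 69): λ = (3·48² + 58)/(2·69) ≡ 81/55. 55⁻¹ ≡ 80 (mod 83), so λ ≡ 81·80 ≡ 6.
  x = λ² - 48 - 48 = 36 - 96 ≡ 23; y = λ·(48 - 23) - 69 ≡ 81. → (23, 81)
3G: (23, 81) + (48, 69). λ = (69 - 81)/(48 - 23) ≡ 71/25 mod 83. 25⁻¹ ≡ 10 (mod 83), so λ ≡ 46.
  x = λ² - 23 - 48 = 2116 - 71 ≡ 53; y = λ·(23 - 53) - 81 ≡ 33. → (53, 33)
4G: (53, 33) + (48, 69). λ = (69 - 33)/(48 - 53) ≡ 36/78 mod 83. 78⁻¹ ≡ 33 (mod 83) since 78·33 = 2574 ≡ 1, so λ ≡ 26.
  x = λ² - 53 - 48 = 676 - 101 ≡ 77; y = λ·(53 - 77) - 33 ≡ 7. → (77, 7)
5G: (77, 7) + (48, 69). λ = (69 - 7)/(48 - 77) ≡ 62/54 mod 83. 54⁻¹ ≡ 20 (mod 83), so λ ≡ 78.
  x = λ² - 77 - 48 = 6084 - 125 ≡ 66; y = λ·(77 - 66) - 7 ≡ 21. → (66, 21)
6G: (66, 21) + (48, 69). λ = (69 - 21)/(48 - 66) ≡ 48/65 mod 83. 65⁻¹ ≡ 23 (mod 83), so λ ≡ 25.
  x = λ² - 66 - 48 = 625 - 114 ≡ 13; y = λ·(66 - 13) - 21 ≡ 59. → (13, 59)
7G: (13, 59) + (48, 69). λ = (69 - 59)/(48 - 13) ≡ 10/35 mod 83. 35⁻¹ ≡ 19 (mod 83), so λ ≡ 24.
  x = λ² - 13 - 48 = 576 - 61 ≡ 17; y = λ·(13 - 17) - 59 ≡ 11. → (17, 11)

(17, 11)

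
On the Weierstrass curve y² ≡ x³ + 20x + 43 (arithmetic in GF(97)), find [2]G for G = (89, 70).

(70, 53)

tangent at (89, 70): λ = (3·89² + 20)/(2·70) ≡ 18/43. 43⁻¹ ≡ 88 (mod 97) since 43·88 = 3784 ≡ 1, so λ ≡ 18·88 ≡ 32.
  x = λ² - 89 - 89 = 1024 - 178 ≡ 70; y = λ·(89 - 70) - 70 ≡ 53. → (70, 53)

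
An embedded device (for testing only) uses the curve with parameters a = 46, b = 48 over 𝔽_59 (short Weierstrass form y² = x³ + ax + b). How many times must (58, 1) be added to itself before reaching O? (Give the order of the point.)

12

2P: tangent at (58, 1): λ = (3·58² + 46)/(2·1) ≡ 49/2. 2⁻¹ ≡ 30 (mod 59), so λ ≡ 49·30 ≡ 54.
  x = λ² - 58 - 58 = 2916 - 116 ≡ 27; y = λ·(58 - 27) - 1 ≡ 21. → (27, 21)
3P: (27, 21) + (58, 1). λ = (1 - 21)/(58 - 27) ≡ 39/31 mod 59. 31⁻¹ ≡ 40 (mod 59), so λ ≡ 26.
  x = λ² - 27 - 58 = 676 - 85 ≡ 1; y = λ·(27 - 1) - 21 ≡ 6. → (1, 6)
4P: (1, 6) + (58, 1). λ = (1 - 6)/(58 - 1) ≡ 54/57 mod 59. 57⁻¹ ≡ 29 (mod 59), so λ ≡ 32.
  x = λ² - 1 - 58 = 1024 - 59 ≡ 21; y = λ·(1 - 21) - 6 ≡ 3. → (21, 3)
5P: (21, 3) + (58, 1). λ = (1 - 3)/(58 - 21) ≡ 57/37 mod 59. 37⁻¹ ≡ 8 (mod 59), so λ ≡ 43.
  x = λ² - 21 - 58 = 1849 - 79 ≡ 0; y = λ·(21 - 0) - 3 ≡ 15. → (0, 15)
6P: (0, 15) + (58, 1). λ = (1 - 15)/(58 - 0) ≡ 45/58 mod 59. 58⁻¹ ≡ 58 (mod 59), so λ ≡ 14.
  x = λ² - 0 - 58 = 196 - 58 ≡ 20; y = λ·(0 - 20) - 15 ≡ 0. → (20, 0)
7P: (20, 0) + (58, 1). λ = (1 - 0)/(58 - 20) ≡ 1/38 mod 59. 38⁻¹ ≡ 14 (mod 59), so λ ≡ 14.
  x = λ² - 20 - 58 = 196 - 78 ≡ 0; y = λ·(20 - 0) - 0 ≡ 44. → (0, 44)
8P: (0, 44) + (58, 1). λ = (1 - 44)/(58 - 0) ≡ 16/58 mod 59. 58⁻¹ ≡ 58 (mod 59) since 58·58 = 3364 ≡ 1, so λ ≡ 43.
  x = λ² - 0 - 58 = 1849 - 58 ≡ 21; y = λ·(0 - 21) - 44 ≡ 56. → (21, 56)
9P: (21, 56) + (58, 1). λ = (1 - 56)/(58 - 21) ≡ 4/37 mod 59. 37⁻¹ ≡ 8 (mod 59), so λ ≡ 32.
  x = λ² - 21 - 58 = 1024 - 79 ≡ 1; y = λ·(21 - 1) - 56 ≡ 53. → (1, 53)
10P: (1, 53) + (58, 1). λ = (1 - 53)/(58 - 1) ≡ 7/57 mod 59. 57⁻¹ ≡ 29 (mod 59) since 57·29 = 1653 ≡ 1, so λ ≡ 26.
  x = λ² - 1 - 58 = 676 - 59 ≡ 27; y = λ·(1 - 27) - 53 ≡ 38. → (27, 38)
11P: (27, 38) + (58, 1). λ = (1 - 38)/(58 - 27) ≡ 22/31 mod 59. 31⁻¹ ≡ 40 (mod 59) since 31·40 = 1240 ≡ 1, so λ ≡ 54.
  x = λ² - 27 - 58 = 2916 - 85 ≡ 58; y = λ·(27 - 58) - 38 ≡ 58. → (58, 58)
12P: (58, 58) + (58, 1): same x and y₁ ≡ -y₂, so the sum is O.
12P = O, so the order is 12.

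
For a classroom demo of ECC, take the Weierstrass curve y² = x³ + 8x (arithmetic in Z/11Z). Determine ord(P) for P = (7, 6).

2P: tangent at (7, 6): λ = (3·7² + 8)/(2·6) ≡ 1/1. 1⁻¹ ≡ 1 (mod 11) since 1·1 = 1 ≡ 1, so λ ≡ 1·1 ≡ 1.
  x = λ² - 7 - 7 = 1 - 14 ≡ 9; y = λ·(7 - 9) - 6 ≡ 3. → (9, 3)
3P: (9, 3) + (7, 6). λ = (6 - 3)/(7 - 9) ≡ 3/9 mod 11. 9⁻¹ ≡ 5 (mod 11) since 9·5 = 45 ≡ 1, so λ ≡ 4.
  x = λ² - 9 - 7 = 16 - 16 ≡ 0; y = λ·(9 - 0) - 3 ≡ 0. → (0, 0)
4P: (0, 0) + (7, 6). λ = (6 - 0)/(7 - 0) ≡ 6/7 mod 11. 7⁻¹ ≡ 8 (mod 11) since 7·8 = 56 ≡ 1, so λ ≡ 4.
  x = λ² - 0 - 7 = 16 - 7 ≡ 9; y = λ·(0 - 9) - 0 ≡ 8. → (9, 8)
5P: (9, 8) + (7, 6). λ = (6 - 8)/(7 - 9) ≡ 9/9 mod 11. 9⁻¹ ≡ 5 (mod 11), so λ ≡ 1.
  x = λ² - 9 - 7 = 1 - 16 ≡ 7; y = λ·(9 - 7) - 8 ≡ 5. → (7, 5)
6P: (7, 5) + (7, 6): same x and y₁ ≡ -y₂, so the sum is O.
6P = O, so the order is 6.

6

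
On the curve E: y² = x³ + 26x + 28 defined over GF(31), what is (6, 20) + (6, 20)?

tangent at (6, 20): λ = (3·6² + 26)/(2·20) ≡ 10/9. 9⁻¹ ≡ 7 (mod 31), so λ ≡ 10·7 ≡ 8.
  x = λ² - 6 - 6 = 64 - 12 ≡ 21; y = λ·(6 - 21) - 20 ≡ 15. → (21, 15)

(21, 15)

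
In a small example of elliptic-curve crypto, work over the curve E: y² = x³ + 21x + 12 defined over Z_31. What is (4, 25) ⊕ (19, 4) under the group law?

(4, 25) + (19, 4). λ = (4 - 25)/(19 - 4) ≡ 10/15 mod 31. 15⁻¹ ≡ 29 (mod 31), so λ ≡ 11.
  x = λ² - 4 - 19 = 121 - 23 ≡ 5; y = λ·(4 - 5) - 25 ≡ 26. → (5, 26)

(5, 26)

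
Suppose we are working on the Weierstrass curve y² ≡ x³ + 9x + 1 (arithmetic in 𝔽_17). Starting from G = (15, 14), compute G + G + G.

(5, 1)

Repeated addition: build up to 3G.
2G: tangent at (15, 14): λ = (3·15² + 9)/(2·14) ≡ 4/11. 11⁻¹ ≡ 14 (mod 17), so λ ≡ 4·14 ≡ 5.
  x = λ² - 15 - 15 = 25 - 30 ≡ 12; y = λ·(15 - 12) - 14 ≡ 1. → (12, 1)
3G: (12, 1) + (15, 14). λ = (14 - 1)/(15 - 12) ≡ 13/3 mod 17. 3⁻¹ ≡ 6 (mod 17), so λ ≡ 10.
  x = λ² - 12 - 15 = 100 - 27 ≡ 5; y = λ·(12 - 5) - 1 ≡ 1. → (5, 1)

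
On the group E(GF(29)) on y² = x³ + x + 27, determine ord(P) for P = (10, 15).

2P: tangent at (10, 15): λ = (3·10² + 1)/(2·15) ≡ 11/1. 1⁻¹ ≡ 1 (mod 29), so λ ≡ 11·1 ≡ 11.
  x = λ² - 10 - 10 = 121 - 20 ≡ 14; y = λ·(10 - 14) - 15 ≡ 28. → (14, 28)
3P: (14, 28) + (10, 15). λ = (15 - 28)/(10 - 14) ≡ 16/25 mod 29. 25⁻¹ ≡ 7 (mod 29), so λ ≡ 25.
  x = λ² - 14 - 10 = 625 - 24 ≡ 21; y = λ·(14 - 21) - 28 ≡ 0. → (21, 0)
4P: (21, 0) + (10, 15). λ = (15 - 0)/(10 - 21) ≡ 15/18 mod 29. 18⁻¹ ≡ 21 (mod 29) since 18·21 = 378 ≡ 1, so λ ≡ 25.
  x = λ² - 21 - 10 = 625 - 31 ≡ 14; y = λ·(21 - 14) - 0 ≡ 1. → (14, 1)
5P: (14, 1) + (10, 15). λ = (15 - 1)/(10 - 14) ≡ 14/25 mod 29. 25⁻¹ ≡ 7 (mod 29), so λ ≡ 11.
  x = λ² - 14 - 10 = 121 - 24 ≡ 10; y = λ·(14 - 10) - 1 ≡ 14. → (10, 14)
6P: (10, 14) + (10, 15): same x and y₁ ≡ -y₂, so the sum is the point at infinity.
6P = the point at infinity, so the order is 6.

6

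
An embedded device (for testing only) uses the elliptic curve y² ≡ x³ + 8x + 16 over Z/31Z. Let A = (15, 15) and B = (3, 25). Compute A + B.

(18, 3)

(15, 15) + (3, 25). λ = (25 - 15)/(3 - 15) ≡ 10/19 mod 31. 19⁻¹ ≡ 18 (mod 31) since 19·18 = 342 ≡ 1, so λ ≡ 25.
  x = λ² - 15 - 3 = 625 - 18 ≡ 18; y = λ·(15 - 18) - 15 ≡ 3. → (18, 3)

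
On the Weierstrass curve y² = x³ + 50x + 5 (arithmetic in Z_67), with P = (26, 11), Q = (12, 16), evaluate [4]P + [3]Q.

First 4P:
Repeated addition: build up to 4P.
2P: tangent at (26, 11): λ = (3·26² + 50)/(2·11) ≡ 1/22. 22⁻¹ ≡ 64 (mod 67), so λ ≡ 1·64 ≡ 64.
  x = λ² - 26 - 26 = 4096 - 52 ≡ 24; y = λ·(26 - 24) - 11 ≡ 50. → (24, 50)
3P: (24, 50) + (26, 11). λ = (11 - 50)/(26 - 24) ≡ 28/2 mod 67. 2⁻¹ ≡ 34 (mod 67) since 2·34 = 68 ≡ 1, so λ ≡ 14.
  x = λ² - 24 - 26 = 196 - 50 ≡ 12; y = λ·(24 - 12) - 50 ≡ 51. → (12, 51)
4P: (12, 51) + (26, 11). λ = (11 - 51)/(26 - 12) ≡ 27/14 mod 67. 14⁻¹ ≡ 24 (mod 67) since 14·24 = 336 ≡ 1, so λ ≡ 45.
  x = λ² - 12 - 26 = 2025 - 38 ≡ 44; y = λ·(12 - 44) - 51 ≡ 50. → (44, 50)
4P = (44, 50).
Next 3Q:
Repeated addition: build up to 3Q.
2Q: tangent at (12, 16): λ = (3·12² + 50)/(2·16) ≡ 13/32. 32⁻¹ ≡ 44 (mod 67) since 32·44 = 1408 ≡ 1, so λ ≡ 13·44 ≡ 36.
  x = λ² - 12 - 12 = 1296 - 24 ≡ 66; y = λ·(12 - 66) - 16 ≡ 50. → (66, 50)
3Q: (66, 50) + (12, 16). λ = (16 - 50)/(12 - 66) ≡ 33/13 mod 67. 13⁻¹ ≡ 31 (mod 67) since 13·31 = 403 ≡ 1, so λ ≡ 18.
  x = λ² - 66 - 12 = 324 - 78 ≡ 45; y = λ·(66 - 45) - 50 ≡ 60. → (45, 60)
3Q = (45, 60).
Finally 4P + 3Q:
(44, 50) + (45, 60). λ = (60 - 50)/(45 - 44) ≡ 10/1 mod 67. 1⁻¹ ≡ 1 (mod 67), so λ ≡ 10.
  x = λ² - 44 - 45 = 100 - 89 ≡ 11; y = λ·(44 - 11) - 50 ≡ 12. → (11, 12)

(11, 12)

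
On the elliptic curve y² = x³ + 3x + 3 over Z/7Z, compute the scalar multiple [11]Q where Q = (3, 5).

Double-and-add on 11 = (1011)₂. Start with Q = (3, 5) for the leading 1-bit.
double: tangent at (3, 5): λ = (3·3² + 3)/(2·5) ≡ 2/3. 3⁻¹ ≡ 5 (mod 7) since 3·5 = 15 ≡ 1, so λ ≡ 2·5 ≡ 3.
  x = λ² - 3 - 3 = 9 - 6 ≡ 3; y = λ·(3 - 3) - 5 ≡ 2. → (3, 2)
double: tangent at (3, 2): λ = (3·3² + 3)/(2·2) ≡ 2/4. 4⁻¹ ≡ 2 (mod 7), so λ ≡ 2·2 ≡ 4.
  x = λ² - 3 - 3 = 16 - 6 ≡ 3; y = λ·(3 - 3) - 2 ≡ 5. → (3, 5)
add Q: tangent at (3, 5): λ = (3·3² + 3)/(2·5) ≡ 2/3. 3⁻¹ ≡ 5 (mod 7) since 3·5 = 15 ≡ 1, so λ ≡ 2·5 ≡ 3.
  x = λ² - 3 - 3 = 9 - 6 ≡ 3; y = λ·(3 - 3) - 5 ≡ 2. → (3, 2)
double: tangent at (3, 2): λ = (3·3² + 3)/(2·2) ≡ 2/4. 4⁻¹ ≡ 2 (mod 7) since 4·2 = 8 ≡ 1, so λ ≡ 2·2 ≡ 4.
  x = λ² - 3 - 3 = 16 - 6 ≡ 3; y = λ·(3 - 3) - 2 ≡ 5. → (3, 5)
add Q: tangent at (3, 5): λ = (3·3² + 3)/(2·5) ≡ 2/3. 3⁻¹ ≡ 5 (mod 7), so λ ≡ 2·5 ≡ 3.
  x = λ² - 3 - 3 = 9 - 6 ≡ 3; y = λ·(3 - 3) - 5 ≡ 2. → (3, 2)

(3, 2)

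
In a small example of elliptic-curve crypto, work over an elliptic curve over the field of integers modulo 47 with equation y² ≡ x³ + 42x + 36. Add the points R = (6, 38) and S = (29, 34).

(6, 38) + (29, 34). λ = (34 - 38)/(29 - 6) ≡ 43/23 mod 47. 23⁻¹ ≡ 45 (mod 47), so λ ≡ 8.
  x = λ² - 6 - 29 = 64 - 35 ≡ 29; y = λ·(6 - 29) - 38 ≡ 13. → (29, 13)

(29, 13)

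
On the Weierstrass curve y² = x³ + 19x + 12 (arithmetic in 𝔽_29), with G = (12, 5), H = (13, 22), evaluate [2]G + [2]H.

(27, 16)

First 2G:
Repeated addition: build up to 2G.
2G: tangent at (12, 5): λ = (3·12² + 19)/(2·5) ≡ 16/10. 10⁻¹ ≡ 3 (mod 29) since 10·3 = 30 ≡ 1, so λ ≡ 16·3 ≡ 19.
  x = λ² - 12 - 12 = 361 - 24 ≡ 18; y = λ·(12 - 18) - 5 ≡ 26. → (18, 26)
2G = (18, 26).
Next 2H:
Repeated addition: build up to 2H.
2H: tangent at (13, 22): λ = (3·13² + 19)/(2·22) ≡ 4/15. 15⁻¹ ≡ 2 (mod 29), so λ ≡ 4·2 ≡ 8.
  x = λ² - 13 - 13 = 64 - 26 ≡ 9; y = λ·(13 - 9) - 22 ≡ 10. → (9, 10)
2H = (9, 10).
Finally 2G + 2H:
(18, 26) + (9, 10). λ = (10 - 26)/(9 - 18) ≡ 13/20 mod 29. 20⁻¹ ≡ 16 (mod 29) since 20·16 = 320 ≡ 1, so λ ≡ 5.
  x = λ² - 18 - 9 = 25 - 27 ≡ 27; y = λ·(18 - 27) - 26 ≡ 16. → (27, 16)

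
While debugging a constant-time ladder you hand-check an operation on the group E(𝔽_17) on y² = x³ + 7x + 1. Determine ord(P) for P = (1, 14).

2P: tangent at (1, 14): λ = (3·1² + 7)/(2·14) ≡ 10/11. 11⁻¹ ≡ 14 (mod 17) since 11·14 = 154 ≡ 1, so λ ≡ 10·14 ≡ 4.
  x = λ² - 1 - 1 = 16 - 2 ≡ 14; y = λ·(1 - 14) - 14 ≡ 2. → (14, 2)
3P: (14, 2) + (1, 14). λ = (14 - 2)/(1 - 14) ≡ 12/4 mod 17. 4⁻¹ ≡ 13 (mod 17), so λ ≡ 3.
  x = λ² - 14 - 1 = 9 - 15 ≡ 11; y = λ·(14 - 11) - 2 ≡ 7. → (11, 7)
4P: (11, 7) + (1, 14). λ = (14 - 7)/(1 - 11) ≡ 7/7 mod 17. 7⁻¹ ≡ 5 (mod 17), so λ ≡ 1.
  x = λ² - 11 - 1 = 1 - 12 ≡ 6; y = λ·(11 - 6) - 7 ≡ 15. → (6, 15)
5P: (6, 15) + (1, 14). λ = (14 - 15)/(1 - 6) ≡ 16/12 mod 17. 12⁻¹ ≡ 10 (mod 17) since 12·10 = 120 ≡ 1, so λ ≡ 7.
  x = λ² - 6 - 1 = 49 - 7 ≡ 8; y = λ·(6 - 8) - 15 ≡ 5. → (8, 5)
6P: (8, 5) + (1, 14). λ = (14 - 5)/(1 - 8) ≡ 9/10 mod 17. 10⁻¹ ≡ 12 (mod 17), so λ ≡ 6.
  x = λ² - 8 - 1 = 36 - 9 ≡ 10; y = λ·(8 - 10) - 5 ≡ 0. → (10, 0)
7P: (10, 0) + (1, 14). λ = (14 - 0)/(1 - 10) ≡ 14/8 mod 17. 8⁻¹ ≡ 15 (mod 17) since 8·15 = 120 ≡ 1, so λ ≡ 6.
  x = λ² - 10 - 1 = 36 - 11 ≡ 8; y = λ·(10 - 8) - 0 ≡ 12. → (8, 12)
8P: (8, 12) + (1, 14). λ = (14 - 12)/(1 - 8) ≡ 2/10 mod 17. 10⁻¹ ≡ 12 (mod 17) since 10·12 = 120 ≡ 1, so λ ≡ 7.
  x = λ² - 8 - 1 = 49 - 9 ≡ 6; y = λ·(8 - 6) - 12 ≡ 2. → (6, 2)
9P: (6, 2) + (1, 14). λ = (14 - 2)/(1 - 6) ≡ 12/12 mod 17. 12⁻¹ ≡ 10 (mod 17), so λ ≡ 1.
  x = λ² - 6 - 1 = 1 - 7 ≡ 11; y = λ·(6 - 11) - 2 ≡ 10. → (11, 10)
10P: (11, 10) + (1, 14). λ = (14 - 10)/(1 - 11) ≡ 4/7 mod 17. 7⁻¹ ≡ 5 (mod 17), so λ ≡ 3.
  x = λ² - 11 - 1 = 9 - 12 ≡ 14; y = λ·(11 - 14) - 10 ≡ 15. → (14, 15)
11P: (14, 15) + (1, 14). λ = (14 - 15)/(1 - 14) ≡ 16/4 mod 17. 4⁻¹ ≡ 13 (mod 17), so λ ≡ 4.
  x = λ² - 14 - 1 = 16 - 15 ≡ 1; y = λ·(14 - 1) - 15 ≡ 3. → (1, 3)
12P: (1, 3) + (1, 14): same x and y₁ ≡ -y₂, so the sum is O.
12P = O, so the order is 12.

12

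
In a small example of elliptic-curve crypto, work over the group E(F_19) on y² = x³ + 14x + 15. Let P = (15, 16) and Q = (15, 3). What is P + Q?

The two points share x = 15 and their y-coordinates satisfy 16 + 3 ≡ 0 (mod 19), so they are inverses. Their sum is O.

O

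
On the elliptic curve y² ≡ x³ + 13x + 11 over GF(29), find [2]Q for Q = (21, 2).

tangent at (21, 2): λ = (3·21² + 13)/(2·2) ≡ 2/4. 4⁻¹ ≡ 22 (mod 29), so λ ≡ 2·22 ≡ 15.
  x = λ² - 21 - 21 = 225 - 42 ≡ 9; y = λ·(21 - 9) - 2 ≡ 4. → (9, 4)

(9, 4)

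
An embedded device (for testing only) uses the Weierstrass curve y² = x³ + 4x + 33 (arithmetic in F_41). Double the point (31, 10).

tangent at (31, 10): λ = (3·31² + 4)/(2·10) ≡ 17/20. 20⁻¹ ≡ 39 (mod 41) since 20·39 = 780 ≡ 1, so λ ≡ 17·39 ≡ 7.
  x = λ² - 31 - 31 = 49 - 62 ≡ 28; y = λ·(31 - 28) - 10 ≡ 11. → (28, 11)

(28, 11)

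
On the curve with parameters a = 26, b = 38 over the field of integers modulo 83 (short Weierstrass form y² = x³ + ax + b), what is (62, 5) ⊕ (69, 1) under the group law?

(62, 5) + (69, 1). λ = (1 - 5)/(69 - 62) ≡ 79/7 mod 83. 7⁻¹ ≡ 12 (mod 83), so λ ≡ 35.
  x = λ² - 62 - 69 = 1225 - 131 ≡ 15; y = λ·(62 - 15) - 5 ≡ 63. → (15, 63)

(15, 63)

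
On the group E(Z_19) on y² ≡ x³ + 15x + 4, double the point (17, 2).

(8, 16)

tangent at (17, 2): λ = (3·17² + 15)/(2·2) ≡ 8/4. 4⁻¹ ≡ 5 (mod 19), so λ ≡ 8·5 ≡ 2.
  x = λ² - 17 - 17 = 4 - 34 ≡ 8; y = λ·(17 - 8) - 2 ≡ 16. → (8, 16)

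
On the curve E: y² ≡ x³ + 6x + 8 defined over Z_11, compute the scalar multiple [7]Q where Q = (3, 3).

(5, 3)

Repeated addition: build up to 7Q.
2Q: tangent at (3, 3): λ = (3·3² + 6)/(2·3) ≡ 0/6. 6⁻¹ ≡ 2 (mod 11), so λ ≡ 0·2 ≡ 0.
  x = λ² - 3 - 3 = 0 - 6 ≡ 5; y = λ·(3 - 5) - 3 ≡ 8. → (5, 8)
3Q: (5, 8) + (3, 3). λ = (3 - 8)/(3 - 5) ≡ 6/9 mod 11. 9⁻¹ ≡ 5 (mod 11), so λ ≡ 8.
  x = λ² - 5 - 3 = 64 - 8 ≡ 1; y = λ·(5 - 1) - 8 ≡ 2. → (1, 2)
4Q: (1, 2) + (3, 3). λ = (3 - 2)/(3 - 1) ≡ 1/2 mod 11. 2⁻¹ ≡ 6 (mod 11), so λ ≡ 6.
  x = λ² - 1 - 3 = 36 - 4 ≡ 10; y = λ·(1 - 10) - 2 ≡ 10. → (10, 10)
5Q: (10, 10) + (3, 3). λ = (3 - 10)/(3 - 10) ≡ 4/4 mod 11. 4⁻¹ ≡ 3 (mod 11) since 4·3 = 12 ≡ 1, so λ ≡ 1.
  x = λ² - 10 - 3 = 1 - 13 ≡ 10; y = λ·(10 - 10) - 10 ≡ 1. → (10, 1)
6Q: (10, 1) + (3, 3). λ = (3 - 1)/(3 - 10) ≡ 2/4 mod 11. 4⁻¹ ≡ 3 (mod 11), so λ ≡ 6.
  x = λ² - 10 - 3 = 36 - 13 ≡ 1; y = λ·(10 - 1) - 1 ≡ 9. → (1, 9)
7Q: (1, 9) + (3, 3). λ = (3 - 9)/(3 - 1) ≡ 5/2 mod 11. 2⁻¹ ≡ 6 (mod 11), so λ ≡ 8.
  x = λ² - 1 - 3 = 64 - 4 ≡ 5; y = λ·(1 - 5) - 9 ≡ 3. → (5, 3)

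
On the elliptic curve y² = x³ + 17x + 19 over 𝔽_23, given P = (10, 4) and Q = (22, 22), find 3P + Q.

First 3P:
Repeated addition: build up to 3P.
2P: tangent at (10, 4): λ = (3·10² + 17)/(2·4) ≡ 18/8. 8⁻¹ ≡ 3 (mod 23), so λ ≡ 18·3 ≡ 8.
  x = λ² - 10 - 10 = 64 - 20 ≡ 21; y = λ·(10 - 21) - 4 ≡ 0. → (21, 0)
3P: (21, 0) + (10, 4). λ = (4 - 0)/(10 - 21) ≡ 4/12 mod 23. 12⁻¹ ≡ 2 (mod 23) since 12·2 = 24 ≡ 1, so λ ≡ 8.
  x = λ² - 21 - 10 = 64 - 31 ≡ 10; y = λ·(21 - 10) - 0 ≡ 19. → (10, 19)
3P = (10, 19).
Finally 3P + Q:
(10, 19) + (22, 22). λ = (22 - 19)/(22 - 10) ≡ 3/12 mod 23. 12⁻¹ ≡ 2 (mod 23) since 12·2 = 24 ≡ 1, so λ ≡ 6.
  x = λ² - 10 - 22 = 36 - 32 ≡ 4; y = λ·(10 - 4) - 19 ≡ 17. → (4, 17)

(4, 17)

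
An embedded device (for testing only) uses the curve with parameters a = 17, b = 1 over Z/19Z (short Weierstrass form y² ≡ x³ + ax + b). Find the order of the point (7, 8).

2P: tangent at (7, 8): λ = (3·7² + 17)/(2·8) ≡ 12/16. 16⁻¹ ≡ 6 (mod 19) since 16·6 = 96 ≡ 1, so λ ≡ 12·6 ≡ 15.
  x = λ² - 7 - 7 = 225 - 14 ≡ 2; y = λ·(7 - 2) - 8 ≡ 10. → (2, 10)
3P: (2, 10) + (7, 8). λ = (8 - 10)/(7 - 2) ≡ 17/5 mod 19. 5⁻¹ ≡ 4 (mod 19), so λ ≡ 11.
  x = λ² - 2 - 7 = 121 - 9 ≡ 17; y = λ·(2 - 17) - 10 ≡ 15. → (17, 15)
4P: (17, 15) + (7, 8). λ = (8 - 15)/(7 - 17) ≡ 12/9 mod 19. 9⁻¹ ≡ 17 (mod 19), so λ ≡ 14.
  x = λ² - 17 - 7 = 196 - 24 ≡ 1; y = λ·(17 - 1) - 15 ≡ 0. → (1, 0)
5P: (1, 0) + (7, 8). λ = (8 - 0)/(7 - 1) ≡ 8/6 mod 19. 6⁻¹ ≡ 16 (mod 19) since 6·16 = 96 ≡ 1, so λ ≡ 14.
  x = λ² - 1 - 7 = 196 - 8 ≡ 17; y = λ·(1 - 17) - 0 ≡ 4. → (17, 4)
6P: (17, 4) + (7, 8). λ = (8 - 4)/(7 - 17) ≡ 4/9 mod 19. 9⁻¹ ≡ 17 (mod 19) since 9·17 = 153 ≡ 1, so λ ≡ 11.
  x = λ² - 17 - 7 = 121 - 24 ≡ 2; y = λ·(17 - 2) - 4 ≡ 9. → (2, 9)
7P: (2, 9) + (7, 8). λ = (8 - 9)/(7 - 2) ≡ 18/5 mod 19. 5⁻¹ ≡ 4 (mod 19), so λ ≡ 15.
  x = λ² - 2 - 7 = 225 - 9 ≡ 7; y = λ·(2 - 7) - 9 ≡ 11. → (7, 11)
8P: (7, 11) + (7, 8): same x and y₁ ≡ -y₂, so the sum is O.
8P = O, so the order is 8.

8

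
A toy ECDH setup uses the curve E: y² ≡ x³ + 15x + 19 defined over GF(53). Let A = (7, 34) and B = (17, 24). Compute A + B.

(30, 42)

(7, 34) + (17, 24). λ = (24 - 34)/(17 - 7) ≡ 43/10 mod 53. 10⁻¹ ≡ 16 (mod 53), so λ ≡ 52.
  x = λ² - 7 - 17 = 2704 - 24 ≡ 30; y = λ·(7 - 30) - 34 ≡ 42. → (30, 42)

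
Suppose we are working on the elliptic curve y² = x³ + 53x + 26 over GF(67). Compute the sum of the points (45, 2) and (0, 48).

(38, 37)

(45, 2) + (0, 48). λ = (48 - 2)/(0 - 45) ≡ 46/22 mod 67. 22⁻¹ ≡ 64 (mod 67) since 22·64 = 1408 ≡ 1, so λ ≡ 63.
  x = λ² - 45 - 0 = 3969 - 45 ≡ 38; y = λ·(45 - 38) - 2 ≡ 37. → (38, 37)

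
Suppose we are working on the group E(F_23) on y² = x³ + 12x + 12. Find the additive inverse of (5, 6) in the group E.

-(5, 6) = (5, -6 mod 23) = (5, 17).

(5, 17)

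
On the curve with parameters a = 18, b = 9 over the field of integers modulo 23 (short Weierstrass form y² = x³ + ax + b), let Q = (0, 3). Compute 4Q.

(18, 22)

Repeated addition: build up to 4Q.
2Q: tangent at (0, 3): λ = (3·0² + 18)/(2·3) ≡ 18/6. 6⁻¹ ≡ 4 (mod 23) since 6·4 = 24 ≡ 1, so λ ≡ 18·4 ≡ 3.
  x = λ² - 0 - 0 = 9 - 0 ≡ 9; y = λ·(0 - 9) - 3 ≡ 16. → (9, 16)
3Q: (9, 16) + (0, 3). λ = (3 - 16)/(0 - 9) ≡ 10/14 mod 23. 14⁻¹ ≡ 5 (mod 23), so λ ≡ 4.
  x = λ² - 9 - 0 = 16 - 9 ≡ 7; y = λ·(9 - 7) - 16 ≡ 15. → (7, 15)
4Q: (7, 15) + (0, 3). λ = (3 - 15)/(0 - 7) ≡ 11/16 mod 23. 16⁻¹ ≡ 13 (mod 23) since 16·13 = 208 ≡ 1, so λ ≡ 5.
  x = λ² - 7 - 0 = 25 - 7 ≡ 18; y = λ·(7 - 18) - 15 ≡ 22. → (18, 22)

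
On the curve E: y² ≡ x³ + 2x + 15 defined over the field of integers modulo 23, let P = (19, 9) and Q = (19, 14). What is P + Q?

O

The two points share x = 19 and their y-coordinates satisfy 9 + 14 ≡ 0 (mod 23), so they are inverses. Their sum is the point at infinity.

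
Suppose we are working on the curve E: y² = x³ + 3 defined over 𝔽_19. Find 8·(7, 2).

Write P = (7, 2).
Double-and-add on 8 = (1000)₂. Start with P = (7, 2) for the leading 1-bit.
double: tangent at (7, 2): λ = (3·7² + 0)/(2·2) ≡ 14/4. 4⁻¹ ≡ 5 (mod 19), so λ ≡ 14·5 ≡ 13.
  x = λ² - 7 - 7 = 169 - 14 ≡ 3; y = λ·(7 - 3) - 2 ≡ 12. → (3, 12)
double: tangent at (3, 12): λ = (3·3² + 0)/(2·12) ≡ 8/5. 5⁻¹ ≡ 4 (mod 19) since 5·4 = 20 ≡ 1, so λ ≡ 8·4 ≡ 13.
  x = λ² - 3 - 3 = 169 - 6 ≡ 11; y = λ·(3 - 11) - 12 ≡ 17. → (11, 17)
double: tangent at (11, 17): λ = (3·11² + 0)/(2·17) ≡ 2/15. 15⁻¹ ≡ 14 (mod 19), so λ ≡ 2·14 ≡ 9.
  x = λ² - 11 - 11 = 81 - 22 ≡ 2; y = λ·(11 - 2) - 17 ≡ 7. → (2, 7)

(2, 7)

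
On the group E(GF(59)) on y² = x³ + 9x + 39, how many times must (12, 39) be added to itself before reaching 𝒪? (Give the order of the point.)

2P: tangent at (12, 39): λ = (3·12² + 9)/(2·39) ≡ 28/19. 19⁻¹ ≡ 28 (mod 59) since 19·28 = 532 ≡ 1, so λ ≡ 28·28 ≡ 17.
  x = λ² - 12 - 12 = 289 - 24 ≡ 29; y = λ·(12 - 29) - 39 ≡ 26. → (29, 26)
3P: (29, 26) + (12, 39). λ = (39 - 26)/(12 - 29) ≡ 13/42 mod 59. 42⁻¹ ≡ 52 (mod 59), so λ ≡ 27.
  x = λ² - 29 - 12 = 729 - 41 ≡ 39; y = λ·(29 - 39) - 26 ≡ 58. → (39, 58)
4P: (39, 58) + (12, 39). λ = (39 - 58)/(12 - 39) ≡ 40/32 mod 59. 32⁻¹ ≡ 24 (mod 59), so λ ≡ 16.
  x = λ² - 39 - 12 = 256 - 51 ≡ 28; y = λ·(39 - 28) - 58 ≡ 0. → (28, 0)
5P: (28, 0) + (12, 39). λ = (39 - 0)/(12 - 28) ≡ 39/43 mod 59. 43⁻¹ ≡ 11 (mod 59) since 43·11 = 473 ≡ 1, so λ ≡ 16.
  x = λ² - 28 - 12 = 256 - 40 ≡ 39; y = λ·(28 - 39) - 0 ≡ 1. → (39, 1)
6P: (39, 1) + (12, 39). λ = (39 - 1)/(12 - 39) ≡ 38/32 mod 59. 32⁻¹ ≡ 24 (mod 59), so λ ≡ 27.
  x = λ² - 39 - 12 = 729 - 51 ≡ 29; y = λ·(39 - 29) - 1 ≡ 33. → (29, 33)
7P: (29, 33) + (12, 39). λ = (39 - 33)/(12 - 29) ≡ 6/42 mod 59. 42⁻¹ ≡ 52 (mod 59), so λ ≡ 17.
  x = λ² - 29 - 12 = 289 - 41 ≡ 12; y = λ·(29 - 12) - 33 ≡ 20. → (12, 20)
8P: (12, 20) + (12, 39): same x and y₁ ≡ -y₂, so the sum is 𝒪.
8P = 𝒪, so the order is 8.

8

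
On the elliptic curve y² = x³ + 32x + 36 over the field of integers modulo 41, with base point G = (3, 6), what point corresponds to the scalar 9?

Repeated addition: build up to 9G.
2G: tangent at (3, 6): λ = (3·3² + 32)/(2·6) ≡ 18/12. 12⁻¹ ≡ 24 (mod 41) since 12·24 = 288 ≡ 1, so λ ≡ 18·24 ≡ 22.
  x = λ² - 3 - 3 = 484 - 6 ≡ 27; y = λ·(3 - 27) - 6 ≡ 40. → (27, 40)
3G: (27, 40) + (3, 6). λ = (6 - 40)/(3 - 27) ≡ 7/17 mod 41. 17⁻¹ ≡ 29 (mod 41), so λ ≡ 39.
  x = λ² - 27 - 3 = 1521 - 30 ≡ 15; y = λ·(27 - 15) - 40 ≡ 18. → (15, 18)
4G: (15, 18) + (3, 6). λ = (6 - 18)/(3 - 15) ≡ 29/29 mod 41. 29⁻¹ ≡ 17 (mod 41) since 29·17 = 493 ≡ 1, so λ ≡ 1.
  x = λ² - 15 - 3 = 1 - 18 ≡ 24; y = λ·(15 - 24) - 18 ≡ 14. → (24, 14)
5G: (24, 14) + (3, 6). λ = (6 - 14)/(3 - 24) ≡ 33/20 mod 41. 20⁻¹ ≡ 39 (mod 41), so λ ≡ 16.
  x = λ² - 24 - 3 = 256 - 27 ≡ 24; y = λ·(24 - 24) - 14 ≡ 27. → (24, 27)
6G: (24, 27) + (3, 6). λ = (6 - 27)/(3 - 24) ≡ 20/20 mod 41. 20⁻¹ ≡ 39 (mod 41) since 20·39 = 780 ≡ 1, so λ ≡ 1.
  x = λ² - 24 - 3 = 1 - 27 ≡ 15; y = λ·(24 - 15) - 27 ≡ 23. → (15, 23)
7G: (15, 23) + (3, 6). λ = (6 - 23)/(3 - 15) ≡ 24/29 mod 41. 29⁻¹ ≡ 17 (mod 41), so λ ≡ 39.
  x = λ² - 15 - 3 = 1521 - 18 ≡ 27; y = λ·(15 - 27) - 23 ≡ 1. → (27, 1)
8G: (27, 1) + (3, 6). λ = (6 - 1)/(3 - 27) ≡ 5/17 mod 41. 17⁻¹ ≡ 29 (mod 41), so λ ≡ 22.
  x = λ² - 27 - 3 = 484 - 30 ≡ 3; y = λ·(27 - 3) - 1 ≡ 35. → (3, 35)
9G: (3, 35) + (3, 6): same x and y₁ ≡ -y₂, so the sum is the point at infinity.

O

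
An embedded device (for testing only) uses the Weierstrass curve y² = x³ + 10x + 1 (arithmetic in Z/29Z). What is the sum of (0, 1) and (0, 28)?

O

The two points share x = 0 and their y-coordinates satisfy 1 + 28 ≡ 0 (mod 29), so they are inverses. Their sum is ∞.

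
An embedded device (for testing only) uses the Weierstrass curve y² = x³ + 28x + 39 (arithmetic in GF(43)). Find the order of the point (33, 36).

2P: tangent at (33, 36): λ = (3·33² + 28)/(2·36) ≡ 27/29. 29⁻¹ ≡ 3 (mod 43) since 29·3 = 87 ≡ 1, so λ ≡ 27·3 ≡ 38.
  x = λ² - 33 - 33 = 1444 - 66 ≡ 2; y = λ·(33 - 2) - 36 ≡ 24. → (2, 24)
3P: (2, 24) + (33, 36). λ = (36 - 24)/(33 - 2) ≡ 12/31 mod 43. 31⁻¹ ≡ 25 (mod 43), so λ ≡ 42.
  x = λ² - 2 - 33 = 1764 - 35 ≡ 9; y = λ·(2 - 9) - 24 ≡ 26. → (9, 26)
4P: (9, 26) + (33, 36). λ = (36 - 26)/(33 - 9) ≡ 10/24 mod 43. 24⁻¹ ≡ 9 (mod 43) since 24·9 = 216 ≡ 1, so λ ≡ 4.
  x = λ² - 9 - 33 = 16 - 42 ≡ 17; y = λ·(9 - 17) - 26 ≡ 28. → (17, 28)
5P: (17, 28) + (33, 36). λ = (36 - 28)/(33 - 17) ≡ 8/16 mod 43. 16⁻¹ ≡ 35 (mod 43) since 16·35 = 560 ≡ 1, so λ ≡ 22.
  x = λ² - 17 - 33 = 484 - 50 ≡ 4; y = λ·(17 - 4) - 28 ≡ 0. → (4, 0)
6P: (4, 0) + (33, 36). λ = (36 - 0)/(33 - 4) ≡ 36/29 mod 43. 29⁻¹ ≡ 3 (mod 43) since 29·3 = 87 ≡ 1, so λ ≡ 22.
  x = λ² - 4 - 33 = 484 - 37 ≡ 17; y = λ·(4 - 17) - 0 ≡ 15. → (17, 15)
7P: (17, 15) + (33, 36). λ = (36 - 15)/(33 - 17) ≡ 21/16 mod 43. 16⁻¹ ≡ 35 (mod 43), so λ ≡ 4.
  x = λ² - 17 - 33 = 16 - 50 ≡ 9; y = λ·(17 - 9) - 15 ≡ 17. → (9, 17)
8P: (9, 17) + (33, 36). λ = (36 - 17)/(33 - 9) ≡ 19/24 mod 43. 24⁻¹ ≡ 9 (mod 43) since 24·9 = 216 ≡ 1, so λ ≡ 42.
  x = λ² - 9 - 33 = 1764 - 42 ≡ 2; y = λ·(9 - 2) - 17 ≡ 19. → (2, 19)
9P: (2, 19) + (33, 36). λ = (36 - 19)/(33 - 2) ≡ 17/31 mod 43. 31⁻¹ ≡ 25 (mod 43) since 31·25 = 775 ≡ 1, so λ ≡ 38.
  x = λ² - 2 - 33 = 1444 - 35 ≡ 33; y = λ·(2 - 33) - 19 ≡ 7. → (33, 7)
10P: (33, 7) + (33, 36): same x and y₁ ≡ -y₂, so the sum is 𝒪.
10P = 𝒪, so the order is 10.

10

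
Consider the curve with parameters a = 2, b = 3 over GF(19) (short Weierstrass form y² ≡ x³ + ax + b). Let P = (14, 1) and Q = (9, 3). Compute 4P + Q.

First 4P:
Repeated addition: build up to 4P.
2P: tangent at (14, 1): λ = (3·14² + 2)/(2·1) ≡ 1/2. 2⁻¹ ≡ 10 (mod 19) since 2·10 = 20 ≡ 1, so λ ≡ 1·10 ≡ 10.
  x = λ² - 14 - 14 = 100 - 28 ≡ 15; y = λ·(14 - 15) - 1 ≡ 8. → (15, 8)
3P: (15, 8) + (14, 1). λ = (1 - 8)/(14 - 15) ≡ 12/18 mod 19. 18⁻¹ ≡ 18 (mod 19), so λ ≡ 7.
  x = λ² - 15 - 14 = 49 - 29 ≡ 1; y = λ·(15 - 1) - 8 ≡ 14. → (1, 14)
4P: (1, 14) + (14, 1). λ = (1 - 14)/(14 - 1) ≡ 6/13 mod 19. 13⁻¹ ≡ 3 (mod 19), so λ ≡ 18.
  x = λ² - 1 - 14 = 324 - 15 ≡ 5; y = λ·(1 - 5) - 14 ≡ 9. → (5, 9)
4P = (5, 9).
Finally 4P + Q:
(5, 9) + (9, 3). λ = (3 - 9)/(9 - 5) ≡ 13/4 mod 19. 4⁻¹ ≡ 5 (mod 19) since 4·5 = 20 ≡ 1, so λ ≡ 8.
  x = λ² - 5 - 9 = 64 - 14 ≡ 12; y = λ·(5 - 12) - 9 ≡ 11. → (12, 11)

(12, 11)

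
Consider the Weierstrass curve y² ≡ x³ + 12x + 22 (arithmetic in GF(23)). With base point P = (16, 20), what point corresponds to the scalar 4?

(8, 3)

Repeated addition: build up to 4P.
2P: tangent at (16, 20): λ = (3·16² + 12)/(2·20) ≡ 21/17. 17⁻¹ ≡ 19 (mod 23), so λ ≡ 21·19 ≡ 8.
  x = λ² - 16 - 16 = 64 - 32 ≡ 9; y = λ·(16 - 9) - 20 ≡ 13. → (9, 13)
3P: (9, 13) + (16, 20). λ = (20 - 13)/(16 - 9) ≡ 7/7 mod 23. 7⁻¹ ≡ 10 (mod 23), so λ ≡ 1.
  x = λ² - 9 - 16 = 1 - 25 ≡ 22; y = λ·(9 - 22) - 13 ≡ 20. → (22, 20)
4P: (22, 20) + (16, 20). λ = (20 - 20)/(16 - 22) ≡ 0/17 mod 23. 17⁻¹ ≡ 19 (mod 23), so λ ≡ 0.
  x = λ² - 22 - 16 = 0 - 38 ≡ 8; y = λ·(22 - 8) - 20 ≡ 3. → (8, 3)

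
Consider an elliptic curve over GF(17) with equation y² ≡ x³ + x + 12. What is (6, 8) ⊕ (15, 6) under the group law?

(6, 8) + (15, 6). λ = (6 - 8)/(15 - 6) ≡ 15/9 mod 17. 9⁻¹ ≡ 2 (mod 17), so λ ≡ 13.
  x = λ² - 6 - 15 = 169 - 21 ≡ 12; y = λ·(6 - 12) - 8 ≡ 16. → (12, 16)

(12, 16)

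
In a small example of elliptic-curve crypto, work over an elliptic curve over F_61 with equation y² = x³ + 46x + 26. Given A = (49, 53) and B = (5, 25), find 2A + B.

First 2A:
Repeated addition: build up to 2A.
2A: tangent at (49, 53): λ = (3·49² + 46)/(2·53) ≡ 51/45. 45⁻¹ ≡ 19 (mod 61) since 45·19 = 855 ≡ 1, so λ ≡ 51·19 ≡ 54.
  x = λ² - 49 - 49 = 2916 - 98 ≡ 12; y = λ·(49 - 12) - 53 ≡ 54. → (12, 54)
2A = (12, 54).
Finally 2A + B:
(12, 54) + (5, 25). λ = (25 - 54)/(5 - 12) ≡ 32/54 mod 61. 54⁻¹ ≡ 26 (mod 61) since 54·26 = 1404 ≡ 1, so λ ≡ 39.
  x = λ² - 12 - 5 = 1521 - 17 ≡ 40; y = λ·(12 - 40) - 54 ≡ 13. → (40, 13)

(40, 13)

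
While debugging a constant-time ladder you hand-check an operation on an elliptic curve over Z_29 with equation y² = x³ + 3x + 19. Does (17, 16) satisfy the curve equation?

y² = 16² ≡ 24; x³ + 3x + 19 = 4983 ≡ 24 (mod 29). 24 = 24.

yes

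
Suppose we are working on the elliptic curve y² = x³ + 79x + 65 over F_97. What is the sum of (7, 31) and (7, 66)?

The two points share x = 7 and their y-coordinates satisfy 31 + 66 ≡ 0 (mod 97), so they are inverses. Their sum is ∞.

O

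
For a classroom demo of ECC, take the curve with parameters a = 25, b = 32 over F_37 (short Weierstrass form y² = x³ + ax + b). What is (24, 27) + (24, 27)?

(35, 14)

tangent at (24, 27): λ = (3·24² + 25)/(2·27) ≡ 14/17. 17⁻¹ ≡ 24 (mod 37), so λ ≡ 14·24 ≡ 3.
  x = λ² - 24 - 24 = 9 - 48 ≡ 35; y = λ·(24 - 35) - 27 ≡ 14. → (35, 14)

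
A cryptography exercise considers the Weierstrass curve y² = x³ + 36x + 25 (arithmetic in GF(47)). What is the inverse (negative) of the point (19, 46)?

-(19, 46) = (19, -46 mod 47) = (19, 1).

(19, 1)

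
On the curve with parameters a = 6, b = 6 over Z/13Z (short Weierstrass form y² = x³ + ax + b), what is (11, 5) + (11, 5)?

tangent at (11, 5): λ = (3·11² + 6)/(2·5) ≡ 5/10. 10⁻¹ ≡ 4 (mod 13) since 10·4 = 40 ≡ 1, so λ ≡ 5·4 ≡ 7.
  x = λ² - 11 - 11 = 49 - 22 ≡ 1; y = λ·(11 - 1) - 5 ≡ 0. → (1, 0)

(1, 0)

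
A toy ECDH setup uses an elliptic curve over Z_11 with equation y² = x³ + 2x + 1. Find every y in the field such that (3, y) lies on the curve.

x³ + 2x + 1 = 34 ≡ 1 (mod 11).
Square roots of 1 mod 11: 1 and 10 (since 1² = 1 ≡ 1).

1, 10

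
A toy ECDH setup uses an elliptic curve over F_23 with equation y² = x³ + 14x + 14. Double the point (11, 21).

(19, 20)

tangent at (11, 21): λ = (3·11² + 14)/(2·21) ≡ 9/19. 19⁻¹ ≡ 17 (mod 23), so λ ≡ 9·17 ≡ 15.
  x = λ² - 11 - 11 = 225 - 22 ≡ 19; y = λ·(11 - 19) - 21 ≡ 20. → (19, 20)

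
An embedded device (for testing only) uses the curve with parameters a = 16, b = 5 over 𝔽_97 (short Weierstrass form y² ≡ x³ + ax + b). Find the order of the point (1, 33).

3

2P: tangent at (1, 33): λ = (3·1² + 16)/(2·33) ≡ 19/66. 66⁻¹ ≡ 25 (mod 97), so λ ≡ 19·25 ≡ 87.
  x = λ² - 1 - 1 = 7569 - 2 ≡ 1; y = λ·(1 - 1) - 33 ≡ 64. → (1, 64)
3P: (1, 64) + (1, 33): same x and y₁ ≡ -y₂, so the sum is O.
3P = O, so the order is 3.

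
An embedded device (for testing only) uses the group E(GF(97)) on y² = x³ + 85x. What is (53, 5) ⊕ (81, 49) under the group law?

(53, 5) + (81, 49). λ = (49 - 5)/(81 - 53) ≡ 44/28 mod 97. 28⁻¹ ≡ 52 (mod 97) since 28·52 = 1456 ≡ 1, so λ ≡ 57.
  x = λ² - 53 - 81 = 3249 - 134 ≡ 11; y = λ·(53 - 11) - 5 ≡ 61. → (11, 61)

(11, 61)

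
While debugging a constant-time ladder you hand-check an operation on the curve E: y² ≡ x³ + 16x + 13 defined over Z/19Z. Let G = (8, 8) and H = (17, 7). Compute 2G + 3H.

(17, 12)

First 2G:
Repeated addition: build up to 2G.
2G: tangent at (8, 8): λ = (3·8² + 16)/(2·8) ≡ 18/16. 16⁻¹ ≡ 6 (mod 19), so λ ≡ 18·6 ≡ 13.
  x = λ² - 8 - 8 = 169 - 16 ≡ 1; y = λ·(8 - 1) - 8 ≡ 7. → (1, 7)
2G = (1, 7).
Next 3H:
Repeated addition: build up to 3H.
2H: tangent at (17, 7): λ = (3·17² + 16)/(2·7) ≡ 9/14. 14⁻¹ ≡ 15 (mod 19) since 14·15 = 210 ≡ 1, so λ ≡ 9·15 ≡ 2.
  x = λ² - 17 - 17 = 4 - 34 ≡ 8; y = λ·(17 - 8) - 7 ≡ 11. → (8, 11)
3H: (8, 11) + (17, 7). λ = (7 - 11)/(17 - 8) ≡ 15/9 mod 19. 9⁻¹ ≡ 17 (mod 19), so λ ≡ 8.
  x = λ² - 8 - 17 = 64 - 25 ≡ 1; y = λ·(8 - 1) - 11 ≡ 7. → (1, 7)
3H = (1, 7).
Finally 2G + 3H:
tangent at (1, 7): λ = (3·1² + 16)/(2·7) ≡ 0/14. 14⁻¹ ≡ 15 (mod 19), so λ ≡ 0·15 ≡ 0.
  x = λ² - 1 - 1 = 0 - 2 ≡ 17; y = λ·(1 - 17) - 7 ≡ 12. → (17, 12)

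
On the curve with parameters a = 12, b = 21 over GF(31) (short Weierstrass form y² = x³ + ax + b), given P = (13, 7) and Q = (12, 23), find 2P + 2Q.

(5, 12)

First 2P:
Repeated addition: build up to 2P.
2P: tangent at (13, 7): λ = (3·13² + 12)/(2·7) ≡ 23/14. 14⁻¹ ≡ 20 (mod 31) since 14·20 = 280 ≡ 1, so λ ≡ 23·20 ≡ 26.
  x = λ² - 13 - 13 = 676 - 26 ≡ 30; y = λ·(13 - 30) - 7 ≡ 16. → (30, 16)
2P = (30, 16).
Next 2Q:
Repeated addition: build up to 2Q.
2Q: tangent at (12, 23): λ = (3·12² + 12)/(2·23) ≡ 10/15. 15⁻¹ ≡ 29 (mod 31), so λ ≡ 10·29 ≡ 11.
  x = λ² - 12 - 12 = 121 - 24 ≡ 4; y = λ·(12 - 4) - 23 ≡ 3. → (4, 3)
2Q = (4, 3).
Finally 2P + 2Q:
(30, 16) + (4, 3). λ = (3 - 16)/(4 - 30) ≡ 18/5 mod 31. 5⁻¹ ≡ 25 (mod 31) since 5·25 = 125 ≡ 1, so λ ≡ 16.
  x = λ² - 30 - 4 = 256 - 34 ≡ 5; y = λ·(30 - 5) - 16 ≡ 12. → (5, 12)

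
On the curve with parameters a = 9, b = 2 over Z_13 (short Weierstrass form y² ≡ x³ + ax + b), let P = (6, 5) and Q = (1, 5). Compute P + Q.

(6, 8)

(6, 5) + (1, 5). λ = (5 - 5)/(1 - 6) ≡ 0/8 mod 13. 8⁻¹ ≡ 5 (mod 13), so λ ≡ 0.
  x = λ² - 6 - 1 = 0 - 7 ≡ 6; y = λ·(6 - 6) - 5 ≡ 8. → (6, 8)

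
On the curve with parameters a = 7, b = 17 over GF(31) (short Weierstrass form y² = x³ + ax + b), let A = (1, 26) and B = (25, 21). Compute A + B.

(15, 26)

(1, 26) + (25, 21). λ = (21 - 26)/(25 - 1) ≡ 26/24 mod 31. 24⁻¹ ≡ 22 (mod 31) since 24·22 = 528 ≡ 1, so λ ≡ 14.
  x = λ² - 1 - 25 = 196 - 26 ≡ 15; y = λ·(1 - 15) - 26 ≡ 26. → (15, 26)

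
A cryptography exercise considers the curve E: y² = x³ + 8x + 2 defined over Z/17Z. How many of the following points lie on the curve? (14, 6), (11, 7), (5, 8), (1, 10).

1

(14, 6): 6² ≡ 2, rhs ≡ 2 → on.
(11, 7): 7² ≡ 15, rhs ≡ 10 → off.
(5, 8): 8² ≡ 13, rhs ≡ 14 → off.
(1, 10): 10² ≡ 15, rhs ≡ 11 → off.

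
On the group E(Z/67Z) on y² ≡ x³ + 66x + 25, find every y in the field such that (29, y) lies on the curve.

8, 59

x³ + 66x + 25 = 26328 ≡ 64 (mod 67).
Square roots of 64 mod 67: 8 and 59 (since 8² = 64 ≡ 64).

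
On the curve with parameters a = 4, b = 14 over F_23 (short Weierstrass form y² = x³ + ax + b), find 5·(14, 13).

(11, 20)

Write P = (14, 13).
Double-and-add on 5 = (101)₂. Start with P = (14, 13) for the leading 1-bit.
double: tangent at (14, 13): λ = (3·14² + 4)/(2·13) ≡ 17/3. 3⁻¹ ≡ 8 (mod 23), so λ ≡ 17·8 ≡ 21.
  x = λ² - 14 - 14 = 441 - 28 ≡ 22; y = λ·(14 - 22) - 13 ≡ 3. → (22, 3)
double: tangent at (22, 3): λ = (3·22² + 4)/(2·3) ≡ 7/6. 6⁻¹ ≡ 4 (mod 23) since 6·4 = 24 ≡ 1, so λ ≡ 7·4 ≡ 5.
  x = λ² - 22 - 22 = 25 - 44 ≡ 4; y = λ·(22 - 4) - 3 ≡ 18. → (4, 18)
add P: (4, 18) + (14, 13). λ = (13 - 18)/(14 - 4) ≡ 18/10 mod 23. 10⁻¹ ≡ 7 (mod 23), so λ ≡ 11.
  x = λ² - 4 - 14 = 121 - 18 ≡ 11; y = λ·(4 - 11) - 18 ≡ 20. → (11, 20)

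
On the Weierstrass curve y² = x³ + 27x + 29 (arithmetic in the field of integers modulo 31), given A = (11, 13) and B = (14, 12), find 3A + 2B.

(28, 13)

First 3A:
Repeated addition: build up to 3A.
2A: tangent at (11, 13): λ = (3·11² + 27)/(2·13) ≡ 18/26. 26⁻¹ ≡ 6 (mod 31), so λ ≡ 18·6 ≡ 15.
  x = λ² - 11 - 11 = 225 - 22 ≡ 17; y = λ·(11 - 17) - 13 ≡ 21. → (17, 21)
3A: (17, 21) + (11, 13). λ = (13 - 21)/(11 - 17) ≡ 23/25 mod 31. 25⁻¹ ≡ 5 (mod 31), so λ ≡ 22.
  x = λ² - 17 - 11 = 484 - 28 ≡ 22; y = λ·(17 - 22) - 21 ≡ 24. → (22, 24)
3A = (22, 24).
Next 2B:
Repeated addition: build up to 2B.
2B: tangent at (14, 12): λ = (3·14² + 27)/(2·12) ≡ 26/24. 24⁻¹ ≡ 22 (mod 31), so λ ≡ 26·22 ≡ 14.
  x = λ² - 14 - 14 = 196 - 28 ≡ 13; y = λ·(14 - 13) - 12 ≡ 2. → (13, 2)
2B = (13, 2).
Finally 3A + 2B:
(22, 24) + (13, 2). λ = (2 - 24)/(13 - 22) ≡ 9/22 mod 31. 22⁻¹ ≡ 24 (mod 31), so λ ≡ 30.
  x = λ² - 22 - 13 = 900 - 35 ≡ 28; y = λ·(22 - 28) - 24 ≡ 13. → (28, 13)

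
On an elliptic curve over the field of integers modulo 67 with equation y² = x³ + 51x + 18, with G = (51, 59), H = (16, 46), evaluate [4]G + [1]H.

(16, 21)

First 4G:
Double-and-add on 4 = (100)₂. Start with G = (51, 59) for the leading 1-bit.
double: tangent at (51, 59): λ = (3·51² + 51)/(2·59) ≡ 15/51. 51⁻¹ ≡ 46 (mod 67), so λ ≡ 15·46 ≡ 20.
  x = λ² - 51 - 51 = 400 - 102 ≡ 30; y = λ·(51 - 30) - 59 ≡ 26. → (30, 26)
double: tangent at (30, 26): λ = (3·30² + 51)/(2·26) ≡ 4/52. 52⁻¹ ≡ 58 (mod 67), so λ ≡ 4·58 ≡ 31.
  x = λ² - 30 - 30 = 961 - 60 ≡ 30; y = λ·(30 - 30) - 26 ≡ 41. → (30, 41)
4G = (30, 41).
Finally 4G + H:
(30, 41) + (16, 46). λ = (46 - 41)/(16 - 30) ≡ 5/53 mod 67. 53⁻¹ ≡ 43 (mod 67), so λ ≡ 14.
  x = λ² - 30 - 16 = 196 - 46 ≡ 16; y = λ·(30 - 16) - 41 ≡ 21. → (16, 21)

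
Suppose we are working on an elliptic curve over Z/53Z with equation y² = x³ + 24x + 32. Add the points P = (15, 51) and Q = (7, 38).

(15, 51) + (7, 38). λ = (38 - 51)/(7 - 15) ≡ 40/45 mod 53. 45⁻¹ ≡ 33 (mod 53) since 45·33 = 1485 ≡ 1, so λ ≡ 48.
  x = λ² - 15 - 7 = 2304 - 22 ≡ 3; y = λ·(15 - 3) - 51 ≡ 48. → (3, 48)

(3, 48)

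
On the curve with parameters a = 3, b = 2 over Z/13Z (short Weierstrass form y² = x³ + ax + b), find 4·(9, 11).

Write Q = (9, 11).
Repeated addition: build up to 4Q.
2Q: tangent at (9, 11): λ = (3·9² + 3)/(2·11) ≡ 12/9. 9⁻¹ ≡ 3 (mod 13), so λ ≡ 12·3 ≡ 10.
  x = λ² - 9 - 9 = 100 - 18 ≡ 4; y = λ·(9 - 4) - 11 ≡ 0. → (4, 0)
3Q: (4, 0) + (9, 11). λ = (11 - 0)/(9 - 4) ≡ 11/5 mod 13. 5⁻¹ ≡ 8 (mod 13), so λ ≡ 10.
  x = λ² - 4 - 9 = 100 - 13 ≡ 9; y = λ·(4 - 9) - 0 ≡ 2. → (9, 2)
4Q: (9, 2) + (9, 11): same x and y₁ ≡ -y₂, so the sum is O.

O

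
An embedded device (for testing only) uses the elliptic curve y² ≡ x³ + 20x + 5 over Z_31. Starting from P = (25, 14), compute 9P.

(26, 11)

Double-and-add on 9 = (1001)₂. Start with P = (25, 14) for the leading 1-bit.
double: tangent at (25, 14): λ = (3·25² + 20)/(2·14) ≡ 4/28. 28⁻¹ ≡ 10 (mod 31), so λ ≡ 4·10 ≡ 9.
  x = λ² - 25 - 25 = 81 - 50 ≡ 0; y = λ·(25 - 0) - 14 ≡ 25. → (0, 25)
double: tangent at (0, 25): λ = (3·0² + 20)/(2·25) ≡ 20/19. 19⁻¹ ≡ 18 (mod 31), so λ ≡ 20·18 ≡ 19.
  x = λ² - 0 - 0 = 361 - 0 ≡ 20; y = λ·(0 - 20) - 25 ≡ 29. → (20, 29)
double: tangent at (20, 29): λ = (3·20² + 20)/(2·29) ≡ 11/27. 27⁻¹ ≡ 23 (mod 31), so λ ≡ 11·23 ≡ 5.
  x = λ² - 20 - 20 = 25 - 40 ≡ 16; y = λ·(20 - 16) - 29 ≡ 22. → (16, 22)
add P: (16, 22) + (25, 14). λ = (14 - 22)/(25 - 16) ≡ 23/9 mod 31. 9⁻¹ ≡ 7 (mod 31) since 9·7 = 63 ≡ 1, so λ ≡ 6.
  x = λ² - 16 - 25 = 36 - 41 ≡ 26; y = λ·(16 - 26) - 22 ≡ 11. → (26, 11)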